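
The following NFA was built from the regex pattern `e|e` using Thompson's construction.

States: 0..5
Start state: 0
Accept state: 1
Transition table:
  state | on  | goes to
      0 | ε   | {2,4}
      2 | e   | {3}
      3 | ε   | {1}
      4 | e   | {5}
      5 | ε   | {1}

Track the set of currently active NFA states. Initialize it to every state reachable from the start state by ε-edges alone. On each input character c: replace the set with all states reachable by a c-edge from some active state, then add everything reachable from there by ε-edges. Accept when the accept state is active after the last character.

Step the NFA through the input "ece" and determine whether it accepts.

Answer: REJECT

Derivation:
S₀ = ε-closure({0}) = {0,2,4}
'e' @ 1: {1,3,5}  (accept∈set)
'c' @ 2: {}  — state set empty
rest 'e' ignored (set empty)
end set {} — state 1 not in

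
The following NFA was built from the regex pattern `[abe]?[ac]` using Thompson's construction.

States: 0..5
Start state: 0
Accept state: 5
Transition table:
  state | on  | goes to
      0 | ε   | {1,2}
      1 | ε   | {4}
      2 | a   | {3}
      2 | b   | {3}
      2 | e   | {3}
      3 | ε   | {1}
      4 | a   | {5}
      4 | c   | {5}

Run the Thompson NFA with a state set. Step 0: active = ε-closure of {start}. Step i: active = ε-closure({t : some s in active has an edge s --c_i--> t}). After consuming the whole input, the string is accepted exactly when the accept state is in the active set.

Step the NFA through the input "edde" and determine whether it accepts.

Answer: REJECT

Trace:
start: ε-closure({0}) = {0,1,2,4}
'e' @ 1: {1,3,4}
'd' @ 2: {}  — no active states
rest 'de' ignored (set empty)
after full input: {}  (accept=5 not in)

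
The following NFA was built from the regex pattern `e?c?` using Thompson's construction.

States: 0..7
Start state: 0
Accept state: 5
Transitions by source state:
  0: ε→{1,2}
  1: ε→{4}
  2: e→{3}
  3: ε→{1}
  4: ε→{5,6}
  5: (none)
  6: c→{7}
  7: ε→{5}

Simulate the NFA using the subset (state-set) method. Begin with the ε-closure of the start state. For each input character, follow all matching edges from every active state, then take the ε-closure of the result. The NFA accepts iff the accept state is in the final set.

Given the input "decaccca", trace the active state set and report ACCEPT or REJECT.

start: ε-closure({0}) = {0,1,2,4,5,6}
'd' @ 1: {}  — no active states
rest 'ecaccca' ignored (set empty)
final: {}; accept 5 not in set

Answer: REJECT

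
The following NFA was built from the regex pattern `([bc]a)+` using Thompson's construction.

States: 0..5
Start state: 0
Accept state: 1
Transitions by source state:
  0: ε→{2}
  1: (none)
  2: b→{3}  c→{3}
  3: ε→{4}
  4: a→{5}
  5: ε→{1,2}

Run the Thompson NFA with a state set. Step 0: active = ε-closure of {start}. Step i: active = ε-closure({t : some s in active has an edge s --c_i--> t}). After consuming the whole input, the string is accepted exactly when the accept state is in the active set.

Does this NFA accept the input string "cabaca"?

Answer: ACCEPT

Trace:
start: ε-closure({0}) = {0,2}
'c' @ 1: {3,4}
'a' @ 2: {1,2,5}  ✓accept
'b' @ 3: {3,4}
'a' @ 4: {1,2,5}  ✓accept
'c' @ 5: {3,4}
'a' @ 6: {1,2,5}  ✓accept
end set {1,2,5} — state 1 in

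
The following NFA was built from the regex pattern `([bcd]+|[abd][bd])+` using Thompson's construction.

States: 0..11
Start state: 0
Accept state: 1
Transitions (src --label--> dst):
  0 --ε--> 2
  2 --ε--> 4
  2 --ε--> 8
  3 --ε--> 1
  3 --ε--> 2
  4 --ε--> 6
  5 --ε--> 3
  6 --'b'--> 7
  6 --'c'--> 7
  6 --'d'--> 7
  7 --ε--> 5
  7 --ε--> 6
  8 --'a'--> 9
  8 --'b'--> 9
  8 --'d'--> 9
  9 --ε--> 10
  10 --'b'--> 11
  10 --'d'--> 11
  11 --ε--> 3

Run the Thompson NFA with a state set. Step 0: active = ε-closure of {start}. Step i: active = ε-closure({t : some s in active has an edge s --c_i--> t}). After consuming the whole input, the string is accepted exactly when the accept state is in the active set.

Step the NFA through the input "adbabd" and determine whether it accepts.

S₀ = ε-closure({0}) = {0,2,4,6,8}
'a' @ 1: {9,10}
'd' @ 2: {1,2,3,4,6,8,11}  (accept∈set)
'b' @ 3: {1,2,3,4,5,6,7,8,9,10}  (accept∈set)
'a' @ 4: {9,10}
'b' @ 5: {1,2,3,4,6,8,11}  (accept∈set)
'd' @ 6: {1,2,3,4,5,6,7,8,9,10}  (accept∈set)
after full input: {1,2,3,4,5,6,7,8,9,10}  (accept=1 in)

Answer: ACCEPT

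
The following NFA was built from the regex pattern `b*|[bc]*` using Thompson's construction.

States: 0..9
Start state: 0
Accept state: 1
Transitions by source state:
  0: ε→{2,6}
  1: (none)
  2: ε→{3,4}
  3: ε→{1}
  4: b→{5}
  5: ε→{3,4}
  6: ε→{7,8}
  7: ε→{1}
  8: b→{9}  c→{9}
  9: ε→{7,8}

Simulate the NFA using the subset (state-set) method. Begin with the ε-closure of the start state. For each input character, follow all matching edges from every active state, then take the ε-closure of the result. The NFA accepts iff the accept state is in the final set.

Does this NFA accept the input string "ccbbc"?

Answer: ACCEPT

Derivation:
start: ε-closure({0}) = {0,1,2,3,4,6,7,8}
'c' @ 1: {1,7,8,9}  ✓accept
'c' @ 2: {1,7,8,9}  ✓accept
'b' @ 3: {1,7,8,9}  ✓accept
'b' @ 4: {1,7,8,9}  ✓accept
'c' @ 5: {1,7,8,9}  ✓accept
end set {1,7,8,9} — state 1 in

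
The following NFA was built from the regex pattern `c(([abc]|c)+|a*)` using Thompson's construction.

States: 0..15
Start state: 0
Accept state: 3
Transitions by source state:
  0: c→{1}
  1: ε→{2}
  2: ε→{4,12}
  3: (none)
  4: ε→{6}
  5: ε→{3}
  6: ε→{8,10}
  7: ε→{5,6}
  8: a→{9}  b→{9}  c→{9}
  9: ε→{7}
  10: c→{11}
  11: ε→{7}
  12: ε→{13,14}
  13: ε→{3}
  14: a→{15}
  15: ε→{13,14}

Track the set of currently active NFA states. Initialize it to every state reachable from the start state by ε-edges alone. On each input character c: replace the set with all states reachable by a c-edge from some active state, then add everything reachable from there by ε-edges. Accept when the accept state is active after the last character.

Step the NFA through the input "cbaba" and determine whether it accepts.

start: ε-closure({0}) = {0}
'c' @ 1: {1,2,3,4,6,8,10,12,13,14}  ✓accept
'b' @ 2: {3,5,6,7,8,9,10}  ✓accept
'a' @ 3: {3,5,6,7,8,9,10}  ✓accept
'b' @ 4: {3,5,6,7,8,9,10}  ✓accept
'a' @ 5: {3,5,6,7,8,9,10}  ✓accept
final: {3,5,6,7,8,9,10}; accept 3 in set

Answer: ACCEPT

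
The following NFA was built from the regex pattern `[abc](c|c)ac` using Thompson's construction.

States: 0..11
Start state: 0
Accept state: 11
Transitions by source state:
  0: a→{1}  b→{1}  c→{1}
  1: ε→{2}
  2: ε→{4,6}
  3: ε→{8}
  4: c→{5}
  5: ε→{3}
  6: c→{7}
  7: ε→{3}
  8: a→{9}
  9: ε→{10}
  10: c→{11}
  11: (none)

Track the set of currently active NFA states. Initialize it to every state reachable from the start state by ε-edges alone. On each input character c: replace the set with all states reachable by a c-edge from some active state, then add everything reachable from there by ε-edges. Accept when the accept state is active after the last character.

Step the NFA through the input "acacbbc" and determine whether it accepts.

start: ε-closure({0}) = {0}
'a' @ 1: {1,2,4,6}
'c' @ 2: {3,5,7,8}
'a' @ 3: {9,10}
'c' @ 4: {11}  ✓accept
'b' @ 5: {}  — no active states
rest 'bc' ignored (set empty)
final: {}; accept 11 not in set

Answer: REJECT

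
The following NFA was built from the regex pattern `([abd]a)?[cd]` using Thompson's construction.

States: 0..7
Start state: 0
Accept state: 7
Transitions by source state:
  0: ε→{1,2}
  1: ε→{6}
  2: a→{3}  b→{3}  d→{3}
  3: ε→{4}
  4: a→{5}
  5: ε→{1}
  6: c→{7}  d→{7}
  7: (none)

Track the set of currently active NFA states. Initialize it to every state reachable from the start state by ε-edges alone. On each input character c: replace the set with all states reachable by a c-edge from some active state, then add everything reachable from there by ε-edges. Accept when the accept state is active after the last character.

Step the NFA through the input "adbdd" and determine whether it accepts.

Answer: REJECT

Trace:
S₀ = ε-closure({0}) = {0,1,2,6}
'a' @ 1: {3,4}
'd' @ 2: {}  — dead — no transitions
rest 'bdd' ignored (set empty)
after full input: {}  (accept=7 not in)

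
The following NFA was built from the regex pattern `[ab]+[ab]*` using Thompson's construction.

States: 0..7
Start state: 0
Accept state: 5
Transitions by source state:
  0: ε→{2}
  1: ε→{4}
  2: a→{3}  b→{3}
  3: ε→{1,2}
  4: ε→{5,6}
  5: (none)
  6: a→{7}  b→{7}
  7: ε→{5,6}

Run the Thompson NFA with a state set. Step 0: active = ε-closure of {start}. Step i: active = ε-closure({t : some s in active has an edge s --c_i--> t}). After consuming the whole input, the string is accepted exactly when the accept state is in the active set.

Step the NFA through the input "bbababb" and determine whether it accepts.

Answer: ACCEPT

Steps:
initial (ε-close {0}): {0,2}
'b' @ 1: {1,2,3,4,5,6}  ✓accept
'b' @ 2: {1,2,3,4,5,6,7}  ✓accept
'a' @ 3: {1,2,3,4,5,6,7}  ✓accept
'b' @ 4: {1,2,3,4,5,6,7}  ✓accept
'a' @ 5: {1,2,3,4,5,6,7}  ✓accept
'b' @ 6: {1,2,3,4,5,6,7}  ✓accept
'b' @ 7: {1,2,3,4,5,6,7}  ✓accept
after full input: {1,2,3,4,5,6,7}  (accept=5 in)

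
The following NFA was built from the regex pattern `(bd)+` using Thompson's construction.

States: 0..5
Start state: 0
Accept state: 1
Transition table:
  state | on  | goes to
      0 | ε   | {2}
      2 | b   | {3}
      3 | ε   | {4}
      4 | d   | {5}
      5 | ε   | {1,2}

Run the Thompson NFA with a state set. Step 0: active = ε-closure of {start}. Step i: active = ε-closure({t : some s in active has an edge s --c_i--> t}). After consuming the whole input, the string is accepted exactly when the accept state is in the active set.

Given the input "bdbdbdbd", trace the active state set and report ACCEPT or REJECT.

Answer: ACCEPT

Derivation:
start: ε-closure({0}) = {0,2}
'b' @ 1: {3,4}
'd' @ 2: {1,2,5}  [accepting]
'b' @ 3: {3,4}
'd' @ 4: {1,2,5}  [accepting]
'b' @ 5: {3,4}
'd' @ 6: {1,2,5}  [accepting]
'b' @ 7: {3,4}
'd' @ 8: {1,2,5}  [accepting]
end set {1,2,5} — state 1 in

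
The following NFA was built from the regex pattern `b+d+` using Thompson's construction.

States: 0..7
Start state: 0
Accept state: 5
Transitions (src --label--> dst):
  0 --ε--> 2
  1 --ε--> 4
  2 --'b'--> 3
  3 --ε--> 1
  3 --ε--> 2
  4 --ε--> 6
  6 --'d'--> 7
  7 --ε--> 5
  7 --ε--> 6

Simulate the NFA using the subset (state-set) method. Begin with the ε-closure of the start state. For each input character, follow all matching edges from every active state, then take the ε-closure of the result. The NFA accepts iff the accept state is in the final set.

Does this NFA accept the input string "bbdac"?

S₀ = ε-closure({0}) = {0,2}
'b' @ 1: {1,2,3,4,6}
'b' @ 2: {1,2,3,4,6}
'd' @ 3: {5,6,7}  (accept∈set)
'a' @ 4: {}  — dead — no transitions
rest 'c' ignored (set empty)
final: {}; accept 5 not in set

Answer: REJECT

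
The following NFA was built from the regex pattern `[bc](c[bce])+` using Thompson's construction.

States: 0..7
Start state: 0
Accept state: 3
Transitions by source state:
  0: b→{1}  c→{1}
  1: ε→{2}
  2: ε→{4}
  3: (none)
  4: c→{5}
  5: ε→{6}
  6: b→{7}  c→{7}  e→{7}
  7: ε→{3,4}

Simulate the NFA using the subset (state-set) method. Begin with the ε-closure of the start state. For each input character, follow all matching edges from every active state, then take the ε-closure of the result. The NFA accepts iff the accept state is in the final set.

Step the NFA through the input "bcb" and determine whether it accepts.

initial (ε-close {0}): {0}
'b' @ 1: {1,2,4}
'c' @ 2: {5,6}
'b' @ 3: {3,4,7}  [accepting]
after full input: {3,4,7}  (accept=3 in)

Answer: ACCEPT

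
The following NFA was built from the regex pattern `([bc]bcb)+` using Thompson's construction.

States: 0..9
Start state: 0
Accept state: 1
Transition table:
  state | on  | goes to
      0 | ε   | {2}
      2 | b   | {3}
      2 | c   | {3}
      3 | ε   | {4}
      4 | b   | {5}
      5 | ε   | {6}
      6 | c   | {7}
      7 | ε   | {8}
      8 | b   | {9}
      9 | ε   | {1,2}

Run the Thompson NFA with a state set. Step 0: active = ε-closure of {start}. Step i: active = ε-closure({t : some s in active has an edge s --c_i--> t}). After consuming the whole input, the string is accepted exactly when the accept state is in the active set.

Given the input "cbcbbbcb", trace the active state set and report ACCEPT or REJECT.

Answer: ACCEPT

Steps:
initial (ε-close {0}): {0,2}
'c' @ 1: {3,4}
'b' @ 2: {5,6}
'c' @ 3: {7,8}
'b' @ 4: {1,2,9}  ✓accept
'b' @ 5: {3,4}
'b' @ 6: {5,6}
'c' @ 7: {7,8}
'b' @ 8: {1,2,9}  ✓accept
final: {1,2,9}; accept 1 in set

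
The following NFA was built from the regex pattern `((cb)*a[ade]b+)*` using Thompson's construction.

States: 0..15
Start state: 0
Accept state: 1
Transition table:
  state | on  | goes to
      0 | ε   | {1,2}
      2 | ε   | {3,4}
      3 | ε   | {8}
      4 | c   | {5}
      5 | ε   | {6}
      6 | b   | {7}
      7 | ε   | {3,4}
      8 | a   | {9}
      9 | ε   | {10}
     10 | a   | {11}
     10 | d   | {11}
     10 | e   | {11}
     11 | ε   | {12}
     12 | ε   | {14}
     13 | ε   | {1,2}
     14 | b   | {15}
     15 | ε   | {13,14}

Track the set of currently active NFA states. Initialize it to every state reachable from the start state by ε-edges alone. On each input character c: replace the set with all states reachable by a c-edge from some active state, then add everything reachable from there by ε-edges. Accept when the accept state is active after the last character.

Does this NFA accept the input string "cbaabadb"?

Answer: ACCEPT

Derivation:
initial (ε-close {0}): {0,1,2,3,4,8}
'c' @ 1: {5,6}
'b' @ 2: {3,4,7,8}
'a' @ 3: {9,10}
'a' @ 4: {11,12,14}
'b' @ 5: {1,2,3,4,8,13,14,15}  ✓accept
'a' @ 6: {9,10}
'd' @ 7: {11,12,14}
'b' @ 8: {1,2,3,4,8,13,14,15}  ✓accept
final: {1,2,3,4,8,13,14,15}; accept 1 in set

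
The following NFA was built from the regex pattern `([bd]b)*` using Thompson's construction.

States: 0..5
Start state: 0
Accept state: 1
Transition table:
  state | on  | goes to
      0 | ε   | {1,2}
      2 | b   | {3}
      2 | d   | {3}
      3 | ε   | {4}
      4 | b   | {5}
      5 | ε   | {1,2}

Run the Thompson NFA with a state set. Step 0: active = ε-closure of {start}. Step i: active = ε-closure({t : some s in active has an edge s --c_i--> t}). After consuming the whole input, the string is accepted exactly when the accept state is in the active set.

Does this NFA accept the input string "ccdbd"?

S₀ = ε-closure({0}) = {0,1,2}
'c' @ 1: {}  — dead — no transitions
rest 'cdbd' ignored (set empty)
end set {} — state 1 not in

Answer: REJECT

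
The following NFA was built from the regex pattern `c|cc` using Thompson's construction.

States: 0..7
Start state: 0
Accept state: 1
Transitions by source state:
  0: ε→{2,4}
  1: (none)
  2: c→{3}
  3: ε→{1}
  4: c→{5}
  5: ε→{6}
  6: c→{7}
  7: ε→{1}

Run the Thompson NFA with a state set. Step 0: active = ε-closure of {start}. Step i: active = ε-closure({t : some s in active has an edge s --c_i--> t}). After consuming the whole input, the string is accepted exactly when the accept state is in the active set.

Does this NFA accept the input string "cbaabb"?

S₀ = ε-closure({0}) = {0,2,4}
'c' @ 1: {1,3,5,6}  [accepting]
'b' @ 2: {}  — state set empty
rest 'aabb' ignored (set empty)
final: {}; accept 1 not in set

Answer: REJECT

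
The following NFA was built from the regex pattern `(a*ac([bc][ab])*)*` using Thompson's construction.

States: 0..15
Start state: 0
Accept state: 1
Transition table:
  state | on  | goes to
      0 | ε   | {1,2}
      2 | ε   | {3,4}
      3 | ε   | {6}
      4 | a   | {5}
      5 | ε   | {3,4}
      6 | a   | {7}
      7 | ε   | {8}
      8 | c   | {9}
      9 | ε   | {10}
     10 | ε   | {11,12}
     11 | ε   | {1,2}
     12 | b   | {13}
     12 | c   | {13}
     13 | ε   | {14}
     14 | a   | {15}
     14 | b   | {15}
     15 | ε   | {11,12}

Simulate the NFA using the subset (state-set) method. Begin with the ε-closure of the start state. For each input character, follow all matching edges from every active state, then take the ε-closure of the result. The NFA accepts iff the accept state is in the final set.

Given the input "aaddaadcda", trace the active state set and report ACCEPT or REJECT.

start: ε-closure({0}) = {0,1,2,3,4,6}
'a' @ 1: {3,4,5,6,7,8}
'a' @ 2: {3,4,5,6,7,8}
'd' @ 3: {}  — no active states
rest 'daadcda' ignored (set empty)
after full input: {}  (accept=1 not in)

Answer: REJECT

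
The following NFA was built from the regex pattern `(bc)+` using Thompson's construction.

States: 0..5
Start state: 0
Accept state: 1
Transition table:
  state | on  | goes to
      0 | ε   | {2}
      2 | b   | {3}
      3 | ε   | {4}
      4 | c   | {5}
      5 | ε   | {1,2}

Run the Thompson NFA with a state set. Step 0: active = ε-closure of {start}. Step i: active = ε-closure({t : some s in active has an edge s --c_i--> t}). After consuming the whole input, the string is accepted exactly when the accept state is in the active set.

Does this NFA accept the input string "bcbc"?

Answer: ACCEPT

Trace:
start: ε-closure({0}) = {0,2}
'b' @ 1: {3,4}
'c' @ 2: {1,2,5}  [accepting]
'b' @ 3: {3,4}
'c' @ 4: {1,2,5}  [accepting]
final: {1,2,5}; accept 1 in set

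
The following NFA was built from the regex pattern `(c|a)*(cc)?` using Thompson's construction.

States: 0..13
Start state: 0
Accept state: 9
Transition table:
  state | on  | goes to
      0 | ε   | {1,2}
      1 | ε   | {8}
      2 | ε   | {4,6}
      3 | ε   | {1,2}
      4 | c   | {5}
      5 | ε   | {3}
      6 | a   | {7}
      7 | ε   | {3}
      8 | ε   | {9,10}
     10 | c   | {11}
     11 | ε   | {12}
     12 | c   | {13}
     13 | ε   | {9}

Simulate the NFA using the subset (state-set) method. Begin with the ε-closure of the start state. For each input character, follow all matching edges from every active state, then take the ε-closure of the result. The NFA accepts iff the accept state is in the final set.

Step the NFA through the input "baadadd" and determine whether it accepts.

S₀ = ε-closure({0}) = {0,1,2,4,6,8,9,10}
'b' @ 1: {}  — dead — no transitions
rest 'aadadd' ignored (set empty)
after full input: {}  (accept=9 not in)

Answer: REJECT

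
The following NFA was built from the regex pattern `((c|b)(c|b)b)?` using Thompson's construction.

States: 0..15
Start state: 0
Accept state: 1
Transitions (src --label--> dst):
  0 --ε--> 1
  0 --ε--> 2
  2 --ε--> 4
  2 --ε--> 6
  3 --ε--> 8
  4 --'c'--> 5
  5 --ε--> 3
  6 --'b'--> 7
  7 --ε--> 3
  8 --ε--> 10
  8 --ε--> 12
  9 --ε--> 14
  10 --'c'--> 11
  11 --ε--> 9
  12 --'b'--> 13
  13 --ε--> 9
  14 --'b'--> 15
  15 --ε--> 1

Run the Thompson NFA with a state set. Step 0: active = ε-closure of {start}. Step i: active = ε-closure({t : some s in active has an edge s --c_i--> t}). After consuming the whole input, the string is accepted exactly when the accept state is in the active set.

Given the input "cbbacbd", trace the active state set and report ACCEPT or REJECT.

S₀ = ε-closure({0}) = {0,1,2,4,6}
'c' @ 1: {3,5,8,10,12}
'b' @ 2: {9,13,14}
'b' @ 3: {1,15}  ✓accept
'a' @ 4: {}  — dead — no transitions
rest 'cbd' ignored (set empty)
final: {}; accept 1 not in set

Answer: REJECT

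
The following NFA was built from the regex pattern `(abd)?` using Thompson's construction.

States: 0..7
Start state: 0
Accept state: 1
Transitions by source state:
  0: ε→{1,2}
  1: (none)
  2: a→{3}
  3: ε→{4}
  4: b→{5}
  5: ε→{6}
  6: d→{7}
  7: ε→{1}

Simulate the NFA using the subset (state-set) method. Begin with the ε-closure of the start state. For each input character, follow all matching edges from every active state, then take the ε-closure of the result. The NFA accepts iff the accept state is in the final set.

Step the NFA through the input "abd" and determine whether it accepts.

Answer: ACCEPT

Derivation:
S₀ = ε-closure({0}) = {0,1,2}
'a' @ 1: {3,4}
'b' @ 2: {5,6}
'd' @ 3: {1,7}  [accepting]
end set {1,7} — state 1 in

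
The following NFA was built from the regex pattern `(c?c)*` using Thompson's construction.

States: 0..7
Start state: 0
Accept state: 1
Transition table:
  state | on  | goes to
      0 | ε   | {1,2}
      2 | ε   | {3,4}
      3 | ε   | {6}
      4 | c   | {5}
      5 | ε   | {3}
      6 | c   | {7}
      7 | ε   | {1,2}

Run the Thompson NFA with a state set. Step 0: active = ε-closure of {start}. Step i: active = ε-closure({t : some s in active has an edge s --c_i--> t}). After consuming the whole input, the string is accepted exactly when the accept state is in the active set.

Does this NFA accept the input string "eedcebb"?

Answer: REJECT

Steps:
initial (ε-close {0}): {0,1,2,3,4,6}
'e' @ 1: {}  — state set empty
rest 'edcebb' ignored (set empty)
final: {}; accept 1 not in set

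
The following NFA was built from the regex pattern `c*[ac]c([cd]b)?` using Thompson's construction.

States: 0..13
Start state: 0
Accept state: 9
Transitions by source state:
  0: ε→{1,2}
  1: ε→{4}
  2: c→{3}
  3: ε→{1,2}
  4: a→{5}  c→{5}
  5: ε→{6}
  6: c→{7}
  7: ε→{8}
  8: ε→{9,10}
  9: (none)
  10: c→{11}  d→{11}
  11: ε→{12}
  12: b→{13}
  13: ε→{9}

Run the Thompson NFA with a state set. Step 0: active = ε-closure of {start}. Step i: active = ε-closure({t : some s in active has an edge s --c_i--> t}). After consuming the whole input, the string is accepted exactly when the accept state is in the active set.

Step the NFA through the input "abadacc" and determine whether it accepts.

Answer: REJECT

Trace:
S₀ = ε-closure({0}) = {0,1,2,4}
'a' @ 1: {5,6}
'b' @ 2: {}  — dead — no transitions
rest 'adacc' ignored (set empty)
after full input: {}  (accept=9 not in)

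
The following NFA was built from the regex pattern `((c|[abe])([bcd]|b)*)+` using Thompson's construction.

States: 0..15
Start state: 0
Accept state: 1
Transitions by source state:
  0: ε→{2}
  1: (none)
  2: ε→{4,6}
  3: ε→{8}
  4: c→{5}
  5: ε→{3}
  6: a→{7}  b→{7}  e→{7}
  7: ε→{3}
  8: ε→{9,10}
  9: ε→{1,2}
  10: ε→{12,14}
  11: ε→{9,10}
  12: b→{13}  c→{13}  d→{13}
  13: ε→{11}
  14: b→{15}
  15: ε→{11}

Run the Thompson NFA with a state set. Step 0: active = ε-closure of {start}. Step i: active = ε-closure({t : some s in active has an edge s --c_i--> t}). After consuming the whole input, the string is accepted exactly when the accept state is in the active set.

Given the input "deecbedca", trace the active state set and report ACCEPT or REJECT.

Answer: REJECT

Trace:
S₀ = ε-closure({0}) = {0,2,4,6}
'd' @ 1: {}  — no active states
rest 'eecbedca' ignored (set empty)
end set {} — state 1 not in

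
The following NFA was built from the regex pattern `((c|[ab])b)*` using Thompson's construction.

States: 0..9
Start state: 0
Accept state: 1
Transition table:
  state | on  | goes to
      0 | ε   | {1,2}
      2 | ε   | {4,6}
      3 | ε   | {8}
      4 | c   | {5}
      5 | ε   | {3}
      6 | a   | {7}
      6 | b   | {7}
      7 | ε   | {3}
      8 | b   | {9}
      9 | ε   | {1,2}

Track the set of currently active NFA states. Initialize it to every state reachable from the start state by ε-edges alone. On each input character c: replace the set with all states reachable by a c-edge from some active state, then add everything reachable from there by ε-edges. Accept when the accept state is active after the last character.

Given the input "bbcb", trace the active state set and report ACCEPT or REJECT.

Answer: ACCEPT

Trace:
start: ε-closure({0}) = {0,1,2,4,6}
'b' @ 1: {3,7,8}
'b' @ 2: {1,2,4,6,9}  ✓accept
'c' @ 3: {3,5,8}
'b' @ 4: {1,2,4,6,9}  ✓accept
after full input: {1,2,4,6,9}  (accept=1 in)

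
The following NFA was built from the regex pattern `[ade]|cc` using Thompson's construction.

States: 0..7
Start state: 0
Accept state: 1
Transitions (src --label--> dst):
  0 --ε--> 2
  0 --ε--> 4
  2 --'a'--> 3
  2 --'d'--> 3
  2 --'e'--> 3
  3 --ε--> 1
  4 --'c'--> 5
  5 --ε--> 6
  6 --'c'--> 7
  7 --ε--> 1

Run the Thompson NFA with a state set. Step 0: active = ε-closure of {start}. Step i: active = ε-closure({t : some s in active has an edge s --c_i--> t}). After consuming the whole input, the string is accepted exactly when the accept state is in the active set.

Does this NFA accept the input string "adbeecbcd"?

S₀ = ε-closure({0}) = {0,2,4}
'a' @ 1: {1,3}  ✓accept
'd' @ 2: {}  — state set empty
rest 'beecbcd' ignored (set empty)
after full input: {}  (accept=1 not in)

Answer: REJECT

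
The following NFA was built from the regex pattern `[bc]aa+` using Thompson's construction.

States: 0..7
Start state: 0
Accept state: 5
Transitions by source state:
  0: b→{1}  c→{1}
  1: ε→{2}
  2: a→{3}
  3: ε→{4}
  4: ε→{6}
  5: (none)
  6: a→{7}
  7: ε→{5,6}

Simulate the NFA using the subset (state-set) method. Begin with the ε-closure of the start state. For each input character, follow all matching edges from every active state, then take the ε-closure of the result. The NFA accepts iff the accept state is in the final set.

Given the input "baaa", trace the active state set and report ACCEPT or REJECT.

start: ε-closure({0}) = {0}
'b' @ 1: {1,2}
'a' @ 2: {3,4,6}
'a' @ 3: {5,6,7}  ✓accept
'a' @ 4: {5,6,7}  ✓accept
final: {5,6,7}; accept 5 in set

Answer: ACCEPT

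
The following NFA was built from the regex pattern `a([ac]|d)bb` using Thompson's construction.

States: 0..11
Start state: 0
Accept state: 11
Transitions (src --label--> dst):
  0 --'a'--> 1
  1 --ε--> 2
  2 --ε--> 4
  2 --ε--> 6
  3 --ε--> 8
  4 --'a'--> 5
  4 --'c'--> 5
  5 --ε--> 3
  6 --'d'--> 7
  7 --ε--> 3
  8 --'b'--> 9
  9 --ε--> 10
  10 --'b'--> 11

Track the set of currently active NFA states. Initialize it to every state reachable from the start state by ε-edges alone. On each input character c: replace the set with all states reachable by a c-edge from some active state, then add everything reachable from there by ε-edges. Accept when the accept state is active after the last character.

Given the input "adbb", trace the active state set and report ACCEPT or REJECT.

S₀ = ε-closure({0}) = {0}
'a' @ 1: {1,2,4,6}
'd' @ 2: {3,7,8}
'b' @ 3: {9,10}
'b' @ 4: {11}  (accept∈set)
end set {11} — state 11 in

Answer: ACCEPT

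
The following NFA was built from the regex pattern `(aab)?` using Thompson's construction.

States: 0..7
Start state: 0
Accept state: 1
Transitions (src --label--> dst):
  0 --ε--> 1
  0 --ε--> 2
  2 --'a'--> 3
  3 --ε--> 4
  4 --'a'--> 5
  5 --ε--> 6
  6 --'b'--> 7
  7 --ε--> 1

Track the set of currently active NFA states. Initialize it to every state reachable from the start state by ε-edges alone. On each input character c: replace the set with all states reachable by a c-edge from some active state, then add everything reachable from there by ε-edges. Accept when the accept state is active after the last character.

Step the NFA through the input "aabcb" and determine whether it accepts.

S₀ = ε-closure({0}) = {0,1,2}
'a' @ 1: {3,4}
'a' @ 2: {5,6}
'b' @ 3: {1,7}  ✓accept
'c' @ 4: {}  — no active states
rest 'b' ignored (set empty)
end set {} — state 1 not in

Answer: REJECT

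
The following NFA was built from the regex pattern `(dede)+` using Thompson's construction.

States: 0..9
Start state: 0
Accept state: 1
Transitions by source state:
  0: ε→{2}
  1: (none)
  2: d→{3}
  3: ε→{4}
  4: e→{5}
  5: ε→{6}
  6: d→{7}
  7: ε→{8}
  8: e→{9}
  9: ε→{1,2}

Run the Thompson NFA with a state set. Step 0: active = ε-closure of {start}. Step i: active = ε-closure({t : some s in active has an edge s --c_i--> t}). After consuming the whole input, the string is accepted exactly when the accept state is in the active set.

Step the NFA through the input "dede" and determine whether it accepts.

Answer: ACCEPT

Trace:
start: ε-closure({0}) = {0,2}
'd' @ 1: {3,4}
'e' @ 2: {5,6}
'd' @ 3: {7,8}
'e' @ 4: {1,2,9}  (accept∈set)
after full input: {1,2,9}  (accept=1 in)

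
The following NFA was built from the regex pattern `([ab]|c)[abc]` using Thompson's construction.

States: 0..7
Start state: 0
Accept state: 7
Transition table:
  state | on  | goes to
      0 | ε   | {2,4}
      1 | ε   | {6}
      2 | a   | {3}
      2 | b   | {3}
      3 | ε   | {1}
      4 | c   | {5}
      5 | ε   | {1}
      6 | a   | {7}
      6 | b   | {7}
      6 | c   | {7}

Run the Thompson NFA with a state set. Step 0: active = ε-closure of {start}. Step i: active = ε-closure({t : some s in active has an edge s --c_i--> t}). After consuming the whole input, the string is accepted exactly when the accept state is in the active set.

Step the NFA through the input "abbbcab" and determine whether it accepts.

Answer: REJECT

Trace:
initial (ε-close {0}): {0,2,4}
'a' @ 1: {1,3,6}
'b' @ 2: {7}  [accepting]
'b' @ 3: {}  — state set empty
rest 'bcab' ignored (set empty)
end set {} — state 7 not in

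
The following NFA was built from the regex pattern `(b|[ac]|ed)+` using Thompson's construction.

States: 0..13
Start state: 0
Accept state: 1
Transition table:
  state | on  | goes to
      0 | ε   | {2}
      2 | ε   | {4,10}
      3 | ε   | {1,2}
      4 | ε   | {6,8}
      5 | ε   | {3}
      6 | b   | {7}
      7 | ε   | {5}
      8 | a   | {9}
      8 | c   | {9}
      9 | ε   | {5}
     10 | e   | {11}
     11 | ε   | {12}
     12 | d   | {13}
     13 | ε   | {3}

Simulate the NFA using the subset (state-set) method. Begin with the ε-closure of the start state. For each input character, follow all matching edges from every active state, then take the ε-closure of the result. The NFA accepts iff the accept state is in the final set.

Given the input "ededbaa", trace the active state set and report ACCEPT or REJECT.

Answer: ACCEPT

Derivation:
start: ε-closure({0}) = {0,2,4,6,8,10}
'e' @ 1: {11,12}
'd' @ 2: {1,2,3,4,6,8,10,13}  ✓accept
'e' @ 3: {11,12}
'd' @ 4: {1,2,3,4,6,8,10,13}  ✓accept
'b' @ 5: {1,2,3,4,5,6,7,8,10}  ✓accept
'a' @ 6: {1,2,3,4,5,6,8,9,10}  ✓accept
'a' @ 7: {1,2,3,4,5,6,8,9,10}  ✓accept
end set {1,2,3,4,5,6,8,9,10} — state 1 in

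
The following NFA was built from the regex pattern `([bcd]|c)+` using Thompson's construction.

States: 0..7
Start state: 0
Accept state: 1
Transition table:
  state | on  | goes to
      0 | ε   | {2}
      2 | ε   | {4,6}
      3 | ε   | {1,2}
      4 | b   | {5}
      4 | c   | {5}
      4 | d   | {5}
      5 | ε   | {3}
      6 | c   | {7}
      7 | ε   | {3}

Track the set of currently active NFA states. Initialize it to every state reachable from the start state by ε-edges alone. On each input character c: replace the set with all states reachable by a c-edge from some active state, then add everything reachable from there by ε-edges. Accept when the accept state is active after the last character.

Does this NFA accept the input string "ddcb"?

S₀ = ε-closure({0}) = {0,2,4,6}
'd' @ 1: {1,2,3,4,5,6}  [accepting]
'd' @ 2: {1,2,3,4,5,6}  [accepting]
'c' @ 3: {1,2,3,4,5,6,7}  [accepting]
'b' @ 4: {1,2,3,4,5,6}  [accepting]
after full input: {1,2,3,4,5,6}  (accept=1 in)

Answer: ACCEPT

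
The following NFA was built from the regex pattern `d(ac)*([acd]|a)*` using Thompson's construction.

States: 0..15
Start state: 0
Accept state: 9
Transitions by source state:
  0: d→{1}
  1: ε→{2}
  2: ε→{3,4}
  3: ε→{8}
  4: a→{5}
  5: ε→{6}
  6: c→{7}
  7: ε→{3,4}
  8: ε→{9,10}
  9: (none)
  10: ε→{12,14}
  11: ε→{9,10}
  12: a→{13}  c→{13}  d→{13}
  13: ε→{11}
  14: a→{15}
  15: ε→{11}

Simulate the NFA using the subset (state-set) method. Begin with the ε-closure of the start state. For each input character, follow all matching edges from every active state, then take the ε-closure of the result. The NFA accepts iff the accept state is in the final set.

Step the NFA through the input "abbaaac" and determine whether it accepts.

start: ε-closure({0}) = {0}
'a' @ 1: {}  — no active states
rest 'bbaaac' ignored (set empty)
end set {} — state 9 not in

Answer: REJECT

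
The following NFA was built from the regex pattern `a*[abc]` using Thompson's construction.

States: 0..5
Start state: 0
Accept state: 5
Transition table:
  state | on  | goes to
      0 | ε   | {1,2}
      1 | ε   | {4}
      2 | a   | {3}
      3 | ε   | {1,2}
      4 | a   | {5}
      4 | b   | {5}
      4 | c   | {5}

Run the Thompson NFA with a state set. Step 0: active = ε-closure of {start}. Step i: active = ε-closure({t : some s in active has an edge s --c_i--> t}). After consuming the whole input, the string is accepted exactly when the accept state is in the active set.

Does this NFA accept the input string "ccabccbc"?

S₀ = ε-closure({0}) = {0,1,2,4}
'c' @ 1: {5}  (accept∈set)
'c' @ 2: {}  — no active states
rest 'abccbc' ignored (set empty)
after full input: {}  (accept=5 not in)

Answer: REJECT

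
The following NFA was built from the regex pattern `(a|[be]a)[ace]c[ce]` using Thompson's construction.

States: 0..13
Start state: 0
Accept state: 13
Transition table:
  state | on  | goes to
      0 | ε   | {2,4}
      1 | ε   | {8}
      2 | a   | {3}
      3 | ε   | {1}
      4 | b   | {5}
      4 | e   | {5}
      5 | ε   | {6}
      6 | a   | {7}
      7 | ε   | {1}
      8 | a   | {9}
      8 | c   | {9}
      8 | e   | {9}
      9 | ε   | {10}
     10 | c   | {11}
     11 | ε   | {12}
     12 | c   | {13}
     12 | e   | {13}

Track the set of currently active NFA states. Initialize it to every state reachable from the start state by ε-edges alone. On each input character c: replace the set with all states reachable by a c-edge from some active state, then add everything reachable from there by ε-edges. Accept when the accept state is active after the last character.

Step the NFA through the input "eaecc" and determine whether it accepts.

start: ε-closure({0}) = {0,2,4}
'e' @ 1: {5,6}
'a' @ 2: {1,7,8}
'e' @ 3: {9,10}
'c' @ 4: {11,12}
'c' @ 5: {13}  ✓accept
end set {13} — state 13 in

Answer: ACCEPT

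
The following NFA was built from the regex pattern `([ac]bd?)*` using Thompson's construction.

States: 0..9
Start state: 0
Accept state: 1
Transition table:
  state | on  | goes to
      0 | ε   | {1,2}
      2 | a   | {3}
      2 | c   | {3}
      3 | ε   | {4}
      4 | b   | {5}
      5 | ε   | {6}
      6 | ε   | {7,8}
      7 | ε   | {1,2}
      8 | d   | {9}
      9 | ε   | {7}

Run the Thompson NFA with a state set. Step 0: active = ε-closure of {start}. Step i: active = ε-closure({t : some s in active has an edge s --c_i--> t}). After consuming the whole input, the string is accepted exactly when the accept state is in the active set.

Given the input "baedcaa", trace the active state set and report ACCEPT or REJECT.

start: ε-closure({0}) = {0,1,2}
'b' @ 1: {}  — state set empty
rest 'aedcaa' ignored (set empty)
end set {} — state 1 not in

Answer: REJECT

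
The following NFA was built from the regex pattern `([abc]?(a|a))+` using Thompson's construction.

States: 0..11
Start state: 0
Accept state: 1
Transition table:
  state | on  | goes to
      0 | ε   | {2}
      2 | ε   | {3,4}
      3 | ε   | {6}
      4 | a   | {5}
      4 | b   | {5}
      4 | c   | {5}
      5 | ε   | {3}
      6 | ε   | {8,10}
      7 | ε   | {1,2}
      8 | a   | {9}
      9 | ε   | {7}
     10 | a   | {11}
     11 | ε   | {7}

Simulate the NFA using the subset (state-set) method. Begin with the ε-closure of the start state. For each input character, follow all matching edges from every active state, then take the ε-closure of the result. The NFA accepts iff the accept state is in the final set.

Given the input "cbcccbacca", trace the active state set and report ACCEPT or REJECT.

Answer: REJECT

Steps:
start: ε-closure({0}) = {0,2,3,4,6,8,10}
'c' @ 1: {3,5,6,8,10}
'b' @ 2: {}  — no active states
rest 'cccbacca' ignored (set empty)
after full input: {}  (accept=1 not in)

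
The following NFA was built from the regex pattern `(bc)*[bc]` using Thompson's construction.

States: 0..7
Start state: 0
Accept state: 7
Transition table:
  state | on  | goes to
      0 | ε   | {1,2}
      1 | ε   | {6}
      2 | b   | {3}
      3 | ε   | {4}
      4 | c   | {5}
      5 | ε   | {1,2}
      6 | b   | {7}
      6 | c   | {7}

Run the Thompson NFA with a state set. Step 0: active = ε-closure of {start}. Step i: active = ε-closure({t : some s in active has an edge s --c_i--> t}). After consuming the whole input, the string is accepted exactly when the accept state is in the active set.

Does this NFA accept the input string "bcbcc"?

start: ε-closure({0}) = {0,1,2,6}
'b' @ 1: {3,4,7}  (accept∈set)
'c' @ 2: {1,2,5,6}
'b' @ 3: {3,4,7}  (accept∈set)
'c' @ 4: {1,2,5,6}
'c' @ 5: {7}  (accept∈set)
after full input: {7}  (accept=7 in)

Answer: ACCEPT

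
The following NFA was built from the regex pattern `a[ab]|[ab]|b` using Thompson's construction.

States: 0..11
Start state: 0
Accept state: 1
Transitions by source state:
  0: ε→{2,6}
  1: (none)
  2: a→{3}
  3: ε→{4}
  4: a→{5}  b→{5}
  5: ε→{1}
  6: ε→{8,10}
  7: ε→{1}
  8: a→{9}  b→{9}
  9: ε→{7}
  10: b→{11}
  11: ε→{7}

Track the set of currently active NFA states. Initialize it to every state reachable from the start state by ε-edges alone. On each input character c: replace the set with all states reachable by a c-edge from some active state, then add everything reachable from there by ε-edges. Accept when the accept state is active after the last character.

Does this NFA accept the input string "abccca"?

Answer: REJECT

Trace:
start: ε-closure({0}) = {0,2,6,8,10}
'a' @ 1: {1,3,4,7,9}  ✓accept
'b' @ 2: {1,5}  ✓accept
'c' @ 3: {}  — state set empty
rest 'cca' ignored (set empty)
after full input: {}  (accept=1 not in)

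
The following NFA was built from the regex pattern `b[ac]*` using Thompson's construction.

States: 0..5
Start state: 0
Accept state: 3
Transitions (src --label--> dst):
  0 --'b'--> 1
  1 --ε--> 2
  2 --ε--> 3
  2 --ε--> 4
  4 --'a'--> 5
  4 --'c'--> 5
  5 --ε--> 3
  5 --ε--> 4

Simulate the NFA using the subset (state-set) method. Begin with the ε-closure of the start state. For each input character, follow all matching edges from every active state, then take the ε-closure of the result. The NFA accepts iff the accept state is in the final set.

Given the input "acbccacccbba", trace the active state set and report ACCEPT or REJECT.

Answer: REJECT

Steps:
S₀ = ε-closure({0}) = {0}
'a' @ 1: {}  — state set empty
rest 'cbccacccbba' ignored (set empty)
final: {}; accept 3 not in set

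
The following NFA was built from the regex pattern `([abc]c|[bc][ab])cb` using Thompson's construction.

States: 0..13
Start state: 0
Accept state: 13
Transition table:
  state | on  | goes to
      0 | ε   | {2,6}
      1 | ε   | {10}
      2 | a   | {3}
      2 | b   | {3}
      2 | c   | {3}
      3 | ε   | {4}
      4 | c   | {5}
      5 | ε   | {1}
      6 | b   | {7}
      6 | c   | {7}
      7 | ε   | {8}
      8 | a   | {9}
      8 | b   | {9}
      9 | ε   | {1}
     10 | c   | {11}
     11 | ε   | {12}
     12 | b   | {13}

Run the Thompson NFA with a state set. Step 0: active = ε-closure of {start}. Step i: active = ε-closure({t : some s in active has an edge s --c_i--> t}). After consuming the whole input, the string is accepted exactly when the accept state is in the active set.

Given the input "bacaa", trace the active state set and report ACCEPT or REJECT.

start: ε-closure({0}) = {0,2,6}
'b' @ 1: {3,4,7,8}
'a' @ 2: {1,9,10}
'c' @ 3: {11,12}
'a' @ 4: {}  — no active states
rest 'a' ignored (set empty)
after full input: {}  (accept=13 not in)

Answer: REJECT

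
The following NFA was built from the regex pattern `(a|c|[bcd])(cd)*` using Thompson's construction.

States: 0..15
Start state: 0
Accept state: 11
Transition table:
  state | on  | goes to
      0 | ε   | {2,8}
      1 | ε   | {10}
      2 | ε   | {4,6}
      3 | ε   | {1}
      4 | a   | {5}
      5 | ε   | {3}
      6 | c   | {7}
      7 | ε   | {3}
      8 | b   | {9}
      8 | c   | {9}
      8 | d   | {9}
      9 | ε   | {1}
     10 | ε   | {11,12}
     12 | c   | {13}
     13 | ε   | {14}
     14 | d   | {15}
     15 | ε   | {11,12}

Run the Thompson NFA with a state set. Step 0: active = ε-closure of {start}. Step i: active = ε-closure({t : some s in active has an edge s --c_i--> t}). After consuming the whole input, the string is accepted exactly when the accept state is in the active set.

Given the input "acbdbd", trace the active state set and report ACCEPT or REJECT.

Answer: REJECT

Derivation:
initial (ε-close {0}): {0,2,4,6,8}
'a' @ 1: {1,3,5,10,11,12}  [accepting]
'c' @ 2: {13,14}
'b' @ 3: {}  — dead — no transitions
rest 'dbd' ignored (set empty)
after full input: {}  (accept=11 not in)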